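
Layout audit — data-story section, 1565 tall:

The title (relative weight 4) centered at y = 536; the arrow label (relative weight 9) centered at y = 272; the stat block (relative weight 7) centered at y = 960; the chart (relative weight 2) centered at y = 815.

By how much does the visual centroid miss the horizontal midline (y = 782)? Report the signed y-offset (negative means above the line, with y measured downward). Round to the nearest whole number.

≈ -194

Total weight = 4 + 9 + 7 + 2 = 22.
y: (4·536 + 9·272 + 7·960 + 2·815) / 22 = 12942 / 22 ≈ 588.27
Against y = 782, that's 588.27 − 782 = -193.73.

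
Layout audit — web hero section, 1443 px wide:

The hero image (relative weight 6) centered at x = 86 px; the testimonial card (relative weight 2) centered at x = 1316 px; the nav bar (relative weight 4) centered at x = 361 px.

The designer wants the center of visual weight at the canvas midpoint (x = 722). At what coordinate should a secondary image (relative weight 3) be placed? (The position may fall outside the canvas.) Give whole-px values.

x ≈ 2079

With the secondary image, Σw becomes 6 + 2 + 4 + 3 = 15.
x: target moment 15×722 = 10830; current 6·86 + 2·1316 + 4·361 = 4592; the secondary image supplies 6238, so x = 6238/3 ≈ 2079.33.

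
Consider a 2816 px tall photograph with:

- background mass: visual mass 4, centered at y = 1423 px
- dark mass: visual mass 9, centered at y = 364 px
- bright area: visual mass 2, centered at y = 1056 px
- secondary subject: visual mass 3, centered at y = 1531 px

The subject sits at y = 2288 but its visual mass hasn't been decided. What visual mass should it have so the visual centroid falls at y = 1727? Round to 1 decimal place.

Fixed elements: Σw = 4 + 9 + 2 + 3 = 18, Σw·y = 4·1423 + 9·364 + 2·1056 + 3·1531 = 15673.
Set Σw·y/Σw = 1727: (15673 + 2288w) = 1727·(18 + w).
Solving: w = (1727·18 − 15673) / (2288 − 1727) = 15413 / 561 ≈ 27.47.

w ≈ 27.5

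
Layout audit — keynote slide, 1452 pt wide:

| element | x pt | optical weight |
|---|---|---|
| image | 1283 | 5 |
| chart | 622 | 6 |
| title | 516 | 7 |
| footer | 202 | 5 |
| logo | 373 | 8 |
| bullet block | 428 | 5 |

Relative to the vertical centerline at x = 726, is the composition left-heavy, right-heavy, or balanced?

Σw = 5 + 6 + 7 + 5 + 8 + 5 = 36.
x: moment 19893 / weight 36 ≈ 552.58
552.6 vs midline 726 → left-heavy.

left-heavy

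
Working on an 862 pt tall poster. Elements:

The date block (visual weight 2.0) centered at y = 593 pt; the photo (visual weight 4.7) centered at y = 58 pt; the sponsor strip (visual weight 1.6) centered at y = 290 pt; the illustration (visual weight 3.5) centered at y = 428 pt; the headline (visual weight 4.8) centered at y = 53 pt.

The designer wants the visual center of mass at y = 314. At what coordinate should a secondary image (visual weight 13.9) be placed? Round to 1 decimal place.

y ≈ 424.6

After adding the secondary image, total weight = 2.0 + 4.7 + 1.6 + 3.5 + 4.8 + 13.9 = 30.5.
Along y: (3675.0 + 13.9·y) / 30.5 = 314 (existing moment 2.0·593 + 4.7·58 + 1.6·290 + 3.5·428 + 4.8·53 = 3675.0) ⇒ y = (9577.0 − 3675.0) / 13.9 ≈ 424.60.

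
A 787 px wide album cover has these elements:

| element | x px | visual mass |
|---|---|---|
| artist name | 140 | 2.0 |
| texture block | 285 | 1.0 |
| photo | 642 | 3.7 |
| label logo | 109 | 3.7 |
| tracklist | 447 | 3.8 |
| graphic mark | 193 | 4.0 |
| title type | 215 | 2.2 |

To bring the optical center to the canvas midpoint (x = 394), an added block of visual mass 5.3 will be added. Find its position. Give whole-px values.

x ≈ 724

With the added block, Σw becomes 2.0 + 1.0 + 3.7 + 3.7 + 3.8 + 4.0 + 2.2 + 5.3 = 25.7.
x: target moment 25.7×394 = 10125.8; current 2.0·140 + 1.0·285 + 3.7·642 + 3.7·109 + 3.8·447 + 4.0·193 + 2.2·215 = 6287.3; the added block supplies 3838.5, so x = 3838.5/5.3 ≈ 724.25.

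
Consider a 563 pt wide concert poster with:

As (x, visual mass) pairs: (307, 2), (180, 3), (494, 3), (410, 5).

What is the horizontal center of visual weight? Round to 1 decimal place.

x ≈ 360.5

Total weight = 2 + 3 + 3 + 5 = 13.
x-moment: 2·307 + 3·180 + 3·494 + 5·410 = 4686; centroid 4686/13 ≈ 360.46.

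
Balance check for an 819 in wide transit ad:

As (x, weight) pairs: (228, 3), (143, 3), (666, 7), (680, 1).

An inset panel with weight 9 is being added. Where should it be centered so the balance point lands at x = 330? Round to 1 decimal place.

New total weight: (3 + 3 + 7 + 1) + 9 = 23.
Along x: (6455 + 9·x) / 23 = 330 (existing moment 3·228 + 3·143 + 7·666 + 1·680 = 6455) ⇒ x = (7590 − 6455) / 9 ≈ 126.11.

x ≈ 126.1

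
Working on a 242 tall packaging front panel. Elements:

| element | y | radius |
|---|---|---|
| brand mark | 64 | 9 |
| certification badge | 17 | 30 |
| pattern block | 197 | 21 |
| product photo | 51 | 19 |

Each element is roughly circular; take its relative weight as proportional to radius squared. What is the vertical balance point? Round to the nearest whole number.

y ≈ 71

r² weights: brand mark 9² = 81, certification badge 30² = 900, pattern block 21² = 441, product photo 19² = 361. Total = 1783.
Σw·y = 81·64 + 900·17 + 441·197 + 361·51 = 125772, so ȳ = 125772/1783 ≈ 70.54.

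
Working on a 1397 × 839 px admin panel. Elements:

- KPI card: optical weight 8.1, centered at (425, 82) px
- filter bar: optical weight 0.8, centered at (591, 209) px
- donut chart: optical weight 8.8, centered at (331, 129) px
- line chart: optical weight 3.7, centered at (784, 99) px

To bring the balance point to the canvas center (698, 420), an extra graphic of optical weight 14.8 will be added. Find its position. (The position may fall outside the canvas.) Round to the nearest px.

With the extra graphic, Σw becomes 8.1 + 0.8 + 8.8 + 3.7 + 14.8 = 36.2.
x: target moment 36.2×698 = 25267.6; current 8.1·425 + 0.8·591 + 8.8·331 + 3.7·784 = 9728.9; the extra graphic supplies 15538.7, so x = 15538.7/14.8 ≈ 1049.91.
y: target moment 36.2×420 = 15204.0; current 8.1·82 + 0.8·209 + 8.8·129 + 3.7·99 = 2332.9; the extra graphic supplies 12871.1, so y = 12871.1/14.8 ≈ 869.67.

(1050, 870)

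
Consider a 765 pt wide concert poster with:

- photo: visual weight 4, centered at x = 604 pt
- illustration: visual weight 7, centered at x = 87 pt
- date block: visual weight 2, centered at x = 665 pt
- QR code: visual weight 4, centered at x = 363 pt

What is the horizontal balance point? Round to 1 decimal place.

Weights sum to 4 + 7 + 2 + 4 = 17.
x-moment: 4·604 + 7·87 + 2·665 + 4·363 = 5807; centroid 5807/17 ≈ 341.59.

x ≈ 341.6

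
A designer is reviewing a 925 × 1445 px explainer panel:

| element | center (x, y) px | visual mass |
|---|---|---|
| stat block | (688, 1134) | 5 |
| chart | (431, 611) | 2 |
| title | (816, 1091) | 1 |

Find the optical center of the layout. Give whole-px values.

(640, 998)

Weights sum to 5 + 2 + 1 = 8.
Σw·x = 5·688 + 2·431 + 1·816 = 5118, so x̄ = 5118/8 ≈ 639.75.
Σw·y = 5·1134 + 2·611 + 1·1091 = 7983, so ȳ = 7983/8 ≈ 997.88.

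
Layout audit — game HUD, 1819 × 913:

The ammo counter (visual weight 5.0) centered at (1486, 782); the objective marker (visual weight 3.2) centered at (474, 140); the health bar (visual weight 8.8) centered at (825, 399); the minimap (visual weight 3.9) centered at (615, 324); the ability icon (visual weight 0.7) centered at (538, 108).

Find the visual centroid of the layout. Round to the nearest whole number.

(879, 426)

Total weight = 5.0 + 3.2 + 8.8 + 3.9 + 0.7 = 21.6.
x: (5.0·1486 + 3.2·474 + 8.8·825 + 3.9·615 + 0.7·538) / 21.6 = 18981.9 / 21.6 ≈ 878.79
y: (5.0·782 + 3.2·140 + 8.8·399 + 3.9·324 + 0.7·108) / 21.6 = 9208.4 / 21.6 ≈ 426.31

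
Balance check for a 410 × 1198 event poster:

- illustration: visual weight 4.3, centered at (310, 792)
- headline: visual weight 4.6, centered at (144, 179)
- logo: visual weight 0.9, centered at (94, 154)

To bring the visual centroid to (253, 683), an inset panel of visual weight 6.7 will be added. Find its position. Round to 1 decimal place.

(312.6, 1030.1)

After adding the inset panel, total weight = 4.3 + 4.6 + 0.9 + 6.7 = 16.5.
x: target moment 16.5×253 = 4174.5; current 4.3·310 + 4.6·144 + 0.9·94 = 2080.0; the inset panel supplies 2094.5, so x = 2094.5/6.7 ≈ 312.61.
y: target moment 16.5×683 = 11269.5; current 4.3·792 + 4.6·179 + 0.9·154 = 4367.6; the inset panel supplies 6901.9, so y = 6901.9/6.7 ≈ 1030.13.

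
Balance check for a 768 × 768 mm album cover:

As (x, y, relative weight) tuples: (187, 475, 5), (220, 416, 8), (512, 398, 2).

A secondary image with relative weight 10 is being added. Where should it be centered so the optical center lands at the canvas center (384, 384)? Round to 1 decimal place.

(588.1, 310.1)

New total weight: (5 + 8 + 2) + 10 = 25.
Along x: (3719 + 10·x) / 25 = 384 (existing moment 5·187 + 8·220 + 2·512 = 3719) ⇒ x = (9600 − 3719) / 10 ≈ 588.10.
Along y: (6499 + 10·y) / 25 = 384 (existing moment 5·475 + 8·416 + 2·398 = 6499) ⇒ y = (9600 − 6499) / 10 ≈ 310.10.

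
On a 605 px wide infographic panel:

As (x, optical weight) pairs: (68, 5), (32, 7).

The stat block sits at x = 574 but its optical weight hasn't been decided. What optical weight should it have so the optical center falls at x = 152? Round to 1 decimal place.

w ≈ 3.0

Existing Σw = 12 (5 + 7); existing moment 5·68 + 7·32 = 564.
Balance at x = 152 requires (564 + w·574) / (12 + w) = 152.
Solving: w = (152·12 − 564) / (574 − 152) = 1260 / 422 ≈ 2.99.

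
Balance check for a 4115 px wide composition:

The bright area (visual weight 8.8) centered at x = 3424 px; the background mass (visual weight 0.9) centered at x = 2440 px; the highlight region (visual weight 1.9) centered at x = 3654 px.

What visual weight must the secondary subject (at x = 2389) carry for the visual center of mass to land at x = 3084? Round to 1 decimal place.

w ≈ 5.0

Fixed elements: Σw = 8.8 + 0.9 + 1.9 = 11.6, Σw·x = 8.8·3424 + 0.9·2440 + 1.9·3654 = 39269.8.
Set Σw·x/Σw = 3084: (39269.8 + 2389w) = 3084·(11.6 + w).
Solving: w = (3084·11.6 − 39269.8) / (2389 − 3084) = -3495.4 / -695 ≈ 5.03.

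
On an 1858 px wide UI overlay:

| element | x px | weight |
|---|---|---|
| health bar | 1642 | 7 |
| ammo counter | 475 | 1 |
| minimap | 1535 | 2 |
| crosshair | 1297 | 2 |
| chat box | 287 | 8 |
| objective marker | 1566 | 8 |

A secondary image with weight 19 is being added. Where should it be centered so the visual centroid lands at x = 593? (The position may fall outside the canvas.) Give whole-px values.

x ≈ -241

New total weight: (7 + 1 + 2 + 2 + 8 + 8) + 19 = 47.
x: need Σw·x = 47·593 = 27871. Existing = 7·1642 + 1·475 + 2·1535 + 2·1297 + 8·287 + 8·1566 = 32457. Remainder -4586 / 19 ≈ -241.37.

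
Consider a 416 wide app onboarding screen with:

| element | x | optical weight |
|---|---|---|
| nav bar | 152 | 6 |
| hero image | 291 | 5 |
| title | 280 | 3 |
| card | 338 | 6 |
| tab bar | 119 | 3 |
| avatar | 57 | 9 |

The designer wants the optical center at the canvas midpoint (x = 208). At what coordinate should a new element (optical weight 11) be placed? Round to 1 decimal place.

New total weight: (6 + 5 + 3 + 6 + 3 + 9) + 11 = 43.
x: target moment 43×208 = 8944; current 6·152 + 5·291 + 3·280 + 6·338 + 3·119 + 9·57 = 6105; the new element supplies 2839, so x = 2839/11 ≈ 258.09.

x ≈ 258.1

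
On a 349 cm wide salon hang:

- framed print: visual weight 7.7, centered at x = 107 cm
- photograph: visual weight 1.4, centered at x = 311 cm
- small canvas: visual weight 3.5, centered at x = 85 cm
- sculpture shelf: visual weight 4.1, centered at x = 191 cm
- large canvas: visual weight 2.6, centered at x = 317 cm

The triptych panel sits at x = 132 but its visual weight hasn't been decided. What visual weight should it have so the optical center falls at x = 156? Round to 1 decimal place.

w ≈ 6.4

Fixed elements: Σw = 7.7 + 1.4 + 3.5 + 4.1 + 2.6 = 19.3, Σw·x = 7.7·107 + 1.4·311 + 3.5·85 + 4.1·191 + 2.6·317 = 3164.1.
Set Σw·x/Σw = 156: (3164.1 + 132w) = 156·(19.3 + w).
Rearranging, w·(132 − 156) = 156·19.3 − 3164.1 = -153.3, so w ≈ -153.3/-24 = 6.39.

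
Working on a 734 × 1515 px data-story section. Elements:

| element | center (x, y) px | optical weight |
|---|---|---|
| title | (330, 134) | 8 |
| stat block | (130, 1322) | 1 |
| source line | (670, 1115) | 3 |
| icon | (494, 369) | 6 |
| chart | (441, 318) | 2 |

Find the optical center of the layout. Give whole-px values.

(431, 429)

Total weight = 8 + 1 + 3 + 6 + 2 = 20.
x: (8·330 + 1·130 + 3·670 + 6·494 + 2·441) / 20 = 8626 / 20 ≈ 431.30
y: (8·134 + 1·1322 + 3·1115 + 6·369 + 2·318) / 20 = 8589 / 20 ≈ 429.45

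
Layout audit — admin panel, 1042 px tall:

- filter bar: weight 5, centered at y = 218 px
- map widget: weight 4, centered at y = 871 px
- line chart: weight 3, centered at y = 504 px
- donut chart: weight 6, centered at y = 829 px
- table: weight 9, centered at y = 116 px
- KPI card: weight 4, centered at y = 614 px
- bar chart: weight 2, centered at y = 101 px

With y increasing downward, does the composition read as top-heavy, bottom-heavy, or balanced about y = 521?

Weights sum to 5 + 4 + 3 + 6 + 9 + 4 + 2 = 33.
Σw·y = 14762; ȳ = 14762/33 ≈ 447.33.
447.3 lies above (smaller y than) the midline 521, so the layout is top-heavy.

top-heavy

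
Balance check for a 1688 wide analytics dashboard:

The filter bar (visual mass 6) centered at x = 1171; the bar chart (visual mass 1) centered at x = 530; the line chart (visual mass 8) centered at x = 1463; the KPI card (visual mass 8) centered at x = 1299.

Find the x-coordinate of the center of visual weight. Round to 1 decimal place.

Weights sum to 6 + 1 + 8 + 8 = 23.
x-moment: 6·1171 + 1·530 + 8·1463 + 8·1299 = 29652; centroid 29652/23 ≈ 1289.22.

x ≈ 1289.2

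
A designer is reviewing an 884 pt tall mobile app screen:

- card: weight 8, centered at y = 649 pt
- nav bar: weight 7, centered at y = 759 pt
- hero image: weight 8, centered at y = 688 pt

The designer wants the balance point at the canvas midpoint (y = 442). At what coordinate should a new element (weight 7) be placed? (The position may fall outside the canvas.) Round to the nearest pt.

New total weight: (8 + 7 + 8) + 7 = 30.
y: target moment 30×442 = 13260; current 8·649 + 7·759 + 8·688 = 16009; the new element supplies -2749, so y = -2749/7 ≈ -392.71.

y ≈ -393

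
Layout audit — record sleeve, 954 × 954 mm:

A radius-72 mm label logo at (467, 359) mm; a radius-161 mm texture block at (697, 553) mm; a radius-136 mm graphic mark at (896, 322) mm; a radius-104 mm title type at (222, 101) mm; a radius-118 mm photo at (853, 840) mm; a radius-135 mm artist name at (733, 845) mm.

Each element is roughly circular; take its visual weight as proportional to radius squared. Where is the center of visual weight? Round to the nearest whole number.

(699, 544)

r² weights: label logo 72² = 5184, texture block 161² = 25921, graphic mark 136² = 18496, title type 104² = 10816, photo 118² = 13924, artist name 135² = 18225. Total = 92566.
x: moment 64697530 / weight 92566 ≈ 698.93
Σw·y = 50339782; ȳ = 50339782/92566 ≈ 543.83.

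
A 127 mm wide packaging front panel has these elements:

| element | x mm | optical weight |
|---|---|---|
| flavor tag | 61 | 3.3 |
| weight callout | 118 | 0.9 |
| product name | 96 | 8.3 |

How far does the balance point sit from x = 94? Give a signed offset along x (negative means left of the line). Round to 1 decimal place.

Total weight = 3.3 + 0.9 + 8.3 = 12.5.
x: (3.3·61 + 0.9·118 + 8.3·96) / 12.5 = 1104.3 / 12.5 ≈ 88.34
Difference: 88.34 − 94 ≈ -5.66.

≈ -5.7 mm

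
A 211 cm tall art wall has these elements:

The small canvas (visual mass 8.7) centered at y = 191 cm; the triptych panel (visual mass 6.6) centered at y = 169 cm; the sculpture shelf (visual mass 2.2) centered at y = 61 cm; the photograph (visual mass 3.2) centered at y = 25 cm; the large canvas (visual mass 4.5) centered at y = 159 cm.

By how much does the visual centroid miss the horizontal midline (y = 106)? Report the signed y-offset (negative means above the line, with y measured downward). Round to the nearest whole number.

≈ 41 cm

Total weight = 8.7 + 6.6 + 2.2 + 3.2 + 4.5 = 25.2.
Σw·y = 8.7·191 + 6.6·169 + 2.2·61 + 3.2·25 + 4.5·159 = 3706.8, so ȳ = 3706.8/25.2 ≈ 147.10.
Against y = 106, that's 147.10 − 106 = 41.10.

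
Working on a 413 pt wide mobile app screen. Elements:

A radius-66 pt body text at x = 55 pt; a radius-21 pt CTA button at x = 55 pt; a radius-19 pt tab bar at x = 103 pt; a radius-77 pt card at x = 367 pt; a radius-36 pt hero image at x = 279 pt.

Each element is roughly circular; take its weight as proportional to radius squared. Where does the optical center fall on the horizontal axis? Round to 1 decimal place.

Weights ∝ r²: body text 66² = 4356, CTA button 21² = 441, tab bar 19² = 361, card 77² = 5929, hero image 36² = 1296; Σw = 12383.
Σw·x = 4356·55 + 441·55 + 361·103 + 5929·367 + 1296·279 = 2838545, so x̄ = 2838545/12383 ≈ 229.23.

x ≈ 229.2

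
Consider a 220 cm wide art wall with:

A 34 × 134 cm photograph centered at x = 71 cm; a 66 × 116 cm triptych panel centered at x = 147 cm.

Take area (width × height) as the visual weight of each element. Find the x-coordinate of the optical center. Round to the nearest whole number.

x ≈ 119

Taking area as weight: photograph 34·134 = 4556, triptych panel 66·116 = 7656. Sum 12212.
x-moment: 4556·71 + 7656·147 = 1448908; centroid 1448908/12212 ≈ 118.65.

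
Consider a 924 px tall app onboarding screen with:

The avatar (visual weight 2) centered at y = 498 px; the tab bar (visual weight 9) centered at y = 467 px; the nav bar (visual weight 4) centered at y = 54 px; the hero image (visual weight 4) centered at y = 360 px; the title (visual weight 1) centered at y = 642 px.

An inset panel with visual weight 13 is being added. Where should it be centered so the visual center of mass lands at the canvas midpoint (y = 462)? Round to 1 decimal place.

New total weight: (2 + 9 + 4 + 4 + 1) + 13 = 33.
y: need Σw·y = 33·462 = 15246. Existing = 2·498 + 9·467 + 4·54 + 4·360 + 1·642 = 7497. Remainder 7749 / 13 ≈ 596.08.

y ≈ 596.1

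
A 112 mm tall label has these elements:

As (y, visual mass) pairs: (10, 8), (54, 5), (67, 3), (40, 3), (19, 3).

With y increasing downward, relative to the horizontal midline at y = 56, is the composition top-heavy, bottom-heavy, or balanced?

Total weight = 8 + 5 + 3 + 3 + 3 = 22.
Σw·y = 8·10 + 5·54 + 3·67 + 3·40 + 3·19 = 728, so ȳ = 728/22 ≈ 33.09.
Since 33.1 is above (smaller y than) 56, the composition reads top-heavy.

top-heavy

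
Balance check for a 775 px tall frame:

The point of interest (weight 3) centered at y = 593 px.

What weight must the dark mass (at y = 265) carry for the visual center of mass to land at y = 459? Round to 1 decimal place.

w ≈ 2.1

Known: weight 3 with moment 3·593 = 1779.
Set Σw·y/Σw = 459: (1779 + 265w) = 459·(3 + w).
Solving: w = (459·3 − 1779) / (265 − 459) = -402 / -194 ≈ 2.07.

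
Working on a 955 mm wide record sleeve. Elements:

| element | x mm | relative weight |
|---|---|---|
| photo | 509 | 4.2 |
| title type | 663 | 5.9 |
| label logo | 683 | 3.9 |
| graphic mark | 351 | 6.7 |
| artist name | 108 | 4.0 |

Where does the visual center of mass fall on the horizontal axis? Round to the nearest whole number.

Weights sum to 4.2 + 5.9 + 3.9 + 6.7 + 4.0 = 24.7.
x: (4.2·509 + 5.9·663 + 3.9·683 + 6.7·351 + 4.0·108) / 24.7 = 11496.9 / 24.7 ≈ 465.46

x ≈ 465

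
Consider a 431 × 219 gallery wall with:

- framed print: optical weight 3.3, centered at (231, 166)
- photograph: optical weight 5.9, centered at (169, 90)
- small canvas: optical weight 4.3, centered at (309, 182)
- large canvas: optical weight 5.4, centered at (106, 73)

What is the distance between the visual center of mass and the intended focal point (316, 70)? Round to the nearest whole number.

≈ 132

Weights sum to 3.3 + 5.9 + 4.3 + 5.4 = 18.9.
Σw·x = 3.3·231 + 5.9·169 + 4.3·309 + 5.4·106 = 3660.5, so x̄ = 3660.5/18.9 ≈ 193.68.
Σw·y = 3.3·166 + 5.9·90 + 4.3·182 + 5.4·73 = 2255.6, so ȳ = 2255.6/18.9 ≈ 119.34.
Relative to (316, 70): Δ = (-122.32, 49.34); |Δ| = √(-122.32² + 49.34²) ≈ 131.90.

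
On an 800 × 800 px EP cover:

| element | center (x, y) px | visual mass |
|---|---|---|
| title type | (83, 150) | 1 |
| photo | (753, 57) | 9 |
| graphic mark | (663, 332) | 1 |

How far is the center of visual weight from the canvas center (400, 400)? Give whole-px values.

≈ 420 px

Weights sum to 1 + 9 + 1 = 11.
x-moment: 1·83 + 9·753 + 1·663 = 7523; centroid 7523/11 ≈ 683.91.
y-moment: 1·150 + 9·57 + 1·332 = 995; centroid 995/11 ≈ 90.45.
Offset from (400, 400): Δx ≈ 283.91, Δy ≈ -309.55; distance = √(Δx² + Δy²) ≈ 420.03.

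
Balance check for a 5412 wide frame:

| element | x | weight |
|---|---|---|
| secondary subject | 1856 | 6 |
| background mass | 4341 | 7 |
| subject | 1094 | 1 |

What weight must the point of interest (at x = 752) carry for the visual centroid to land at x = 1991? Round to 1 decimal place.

w ≈ 11.9

Known weights sum to 6 + 7 + 1 = 14; their moment is 6·1856 + 7·4341 + 1·1094 = 42617.
Set Σw·x/Σw = 1991: (42617 + 752w) = 1991·(14 + w).
Solving: w = (1991·14 − 42617) / (752 − 1991) = -14743 / -1239 ≈ 11.90.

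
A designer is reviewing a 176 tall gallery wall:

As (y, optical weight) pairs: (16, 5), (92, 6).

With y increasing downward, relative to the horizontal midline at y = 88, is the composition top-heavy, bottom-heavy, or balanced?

Σw = 5 + 6 = 11.
y: (5·16 + 6·92) / 11 = 632 / 11 ≈ 57.45
Since 57.5 is above (smaller y than) 88, the composition reads top-heavy.

top-heavy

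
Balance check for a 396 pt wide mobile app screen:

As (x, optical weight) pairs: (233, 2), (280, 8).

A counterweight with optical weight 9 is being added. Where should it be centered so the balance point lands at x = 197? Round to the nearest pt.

x ≈ 115

With the counterweight, Σw becomes 2 + 8 + 9 = 19.
Along x: (2706 + 9·x) / 19 = 197 (existing moment 2·233 + 8·280 = 2706) ⇒ x = (3743 − 2706) / 9 ≈ 115.22.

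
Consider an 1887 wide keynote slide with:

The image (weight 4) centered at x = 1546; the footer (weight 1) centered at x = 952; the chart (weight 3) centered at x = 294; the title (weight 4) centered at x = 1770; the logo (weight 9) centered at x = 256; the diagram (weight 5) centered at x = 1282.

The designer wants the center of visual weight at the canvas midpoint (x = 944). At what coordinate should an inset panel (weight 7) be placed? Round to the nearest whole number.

After adding the inset panel, total weight = 4 + 1 + 3 + 4 + 9 + 5 + 7 = 33.
Along x: (23812 + 7·x) / 33 = 944 (existing moment 4·1546 + 1·952 + 3·294 + 4·1770 + 9·256 + 5·1282 = 23812) ⇒ x = (31152 − 23812) / 7 ≈ 1048.57.

x ≈ 1049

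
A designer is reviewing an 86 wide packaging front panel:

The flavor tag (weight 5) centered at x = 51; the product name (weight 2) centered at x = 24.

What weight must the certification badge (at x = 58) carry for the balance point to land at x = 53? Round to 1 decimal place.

Known weights sum to 5 + 2 = 7; their moment is 5·51 + 2·24 = 303.
Set Σw·x/Σw = 53: (303 + 58w) = 53·(7 + w).
Rearranging, w·(58 − 53) = 53·7 − 303 = 68, so w ≈ 68/5 = 13.60.

w ≈ 13.6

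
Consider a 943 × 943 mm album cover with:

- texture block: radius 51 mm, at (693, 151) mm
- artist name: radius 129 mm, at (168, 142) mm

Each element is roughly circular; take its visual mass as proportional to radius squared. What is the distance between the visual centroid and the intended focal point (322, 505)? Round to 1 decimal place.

≈ 371.2 mm

r² weights: texture block 51² = 2601, artist name 129² = 16641. Total = 19242.
x: (2601·693 + 16641·168) / 19242 = 4598181 / 19242 ≈ 238.97
y: (2601·151 + 16641·142) / 19242 = 2755773 / 19242 ≈ 143.22
Relative to (322, 505): Δ = (-83.03, -361.78); |Δ| = √(-83.03² + -361.78²) ≈ 371.19.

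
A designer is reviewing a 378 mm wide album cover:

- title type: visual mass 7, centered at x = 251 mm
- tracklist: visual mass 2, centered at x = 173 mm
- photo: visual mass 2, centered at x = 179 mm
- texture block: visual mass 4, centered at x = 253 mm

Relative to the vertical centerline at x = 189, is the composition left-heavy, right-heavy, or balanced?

Weights sum to 7 + 2 + 2 + 4 = 15.
x-moment: 7·251 + 2·173 + 2·179 + 4·253 = 3473; centroid 3473/15 ≈ 231.53.
231.5 lies right of the midline 189, so the layout is right-heavy.

right-heavy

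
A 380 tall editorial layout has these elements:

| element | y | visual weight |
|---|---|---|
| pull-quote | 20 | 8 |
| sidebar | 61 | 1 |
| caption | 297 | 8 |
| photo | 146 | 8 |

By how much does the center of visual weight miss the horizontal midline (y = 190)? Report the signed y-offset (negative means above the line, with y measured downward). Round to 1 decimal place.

≈ -39.4

Σw = 8 + 1 + 8 + 8 = 25.
y: (8·20 + 1·61 + 8·297 + 8·146) / 25 = 3765 / 25 ≈ 150.60
Difference: 150.60 − 190 ≈ -39.40.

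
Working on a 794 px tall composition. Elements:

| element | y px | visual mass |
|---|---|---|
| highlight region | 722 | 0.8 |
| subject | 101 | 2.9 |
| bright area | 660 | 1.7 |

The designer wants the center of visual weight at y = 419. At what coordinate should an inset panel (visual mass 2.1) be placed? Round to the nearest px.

y ≈ 548

With the inset panel, Σw becomes 0.8 + 2.9 + 1.7 + 2.1 = 7.5.
y: need Σw·y = 7.5·419 = 3142.5. Existing = 0.8·722 + 2.9·101 + 1.7·660 = 1992.5. Remainder 1150.0 / 2.1 ≈ 547.62.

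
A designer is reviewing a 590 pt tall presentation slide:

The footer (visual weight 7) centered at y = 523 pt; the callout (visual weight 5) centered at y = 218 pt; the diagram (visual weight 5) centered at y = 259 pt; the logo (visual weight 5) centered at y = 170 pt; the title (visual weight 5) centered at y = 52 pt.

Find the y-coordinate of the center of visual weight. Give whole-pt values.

y ≈ 265

Weights sum to 7 + 5 + 5 + 5 + 5 = 27.
Σw·y = 7·523 + 5·218 + 5·259 + 5·170 + 5·52 = 7156, so ȳ = 7156/27 ≈ 265.04.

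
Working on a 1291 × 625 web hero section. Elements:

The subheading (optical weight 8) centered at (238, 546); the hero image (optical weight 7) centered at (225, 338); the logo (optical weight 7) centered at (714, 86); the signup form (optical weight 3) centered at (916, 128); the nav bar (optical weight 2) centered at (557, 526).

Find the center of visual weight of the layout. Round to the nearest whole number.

(457, 325)

Weights sum to 8 + 7 + 7 + 3 + 2 = 27.
x: (8·238 + 7·225 + 7·714 + 3·916 + 2·557) / 27 = 12339 / 27 ≈ 457.00
y: (8·546 + 7·338 + 7·86 + 3·128 + 2·526) / 27 = 8772 / 27 ≈ 324.89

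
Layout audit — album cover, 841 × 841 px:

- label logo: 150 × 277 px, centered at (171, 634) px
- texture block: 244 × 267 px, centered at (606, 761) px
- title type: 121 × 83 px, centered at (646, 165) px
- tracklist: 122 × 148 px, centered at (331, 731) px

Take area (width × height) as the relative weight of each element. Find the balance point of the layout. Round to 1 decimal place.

(438.1, 673.4)

Taking area as weight: label logo 150·277 = 41550, texture block 244·267 = 65148, title type 121·83 = 10043, tracklist 122·148 = 18056. Sum 134797.
x-moment: 41550·171 + 65148·606 + 10043·646 + 18056·331 = 59049052; centroid 59049052/134797 ≈ 438.06.
y-moment: 41550·634 + 65148·761 + 10043·165 + 18056·731 = 90776359; centroid 90776359/134797 ≈ 673.43.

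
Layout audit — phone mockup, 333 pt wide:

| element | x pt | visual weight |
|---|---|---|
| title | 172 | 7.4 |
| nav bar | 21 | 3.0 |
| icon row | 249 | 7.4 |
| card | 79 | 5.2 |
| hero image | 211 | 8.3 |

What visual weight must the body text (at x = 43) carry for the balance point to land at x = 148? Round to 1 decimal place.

w ≈ 6.7

Existing Σw = 31.3 (7.4 + 3.0 + 7.4 + 5.2 + 8.3); existing moment 7.4·172 + 3.0·21 + 7.4·249 + 5.2·79 + 8.3·211 = 5340.5.
Set Σw·x/Σw = 148: (5340.5 + 43w) = 148·(31.3 + w).
Solving: w = (148·31.3 − 5340.5) / (43 − 148) = -708.1 / -105 ≈ 6.74.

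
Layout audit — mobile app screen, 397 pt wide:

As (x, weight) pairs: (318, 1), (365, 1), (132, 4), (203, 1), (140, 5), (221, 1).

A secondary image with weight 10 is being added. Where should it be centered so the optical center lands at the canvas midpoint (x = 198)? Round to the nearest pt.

x ≈ 222

After adding the secondary image, total weight = 1 + 1 + 4 + 1 + 5 + 1 + 10 = 23.
x: need Σw·x = 23·198 = 4554. Existing = 1·318 + 1·365 + 4·132 + 1·203 + 5·140 + 1·221 = 2335. Remainder 2219 / 10 ≈ 221.90.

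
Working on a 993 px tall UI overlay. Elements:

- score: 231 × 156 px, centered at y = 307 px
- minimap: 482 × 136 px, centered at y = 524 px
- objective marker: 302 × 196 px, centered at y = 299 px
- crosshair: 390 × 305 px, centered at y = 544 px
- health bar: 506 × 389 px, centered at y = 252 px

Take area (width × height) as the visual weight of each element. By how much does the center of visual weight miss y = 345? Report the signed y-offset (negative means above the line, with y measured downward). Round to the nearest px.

≈ 27 px

Areas: score 231·156 = 36036, minimap 482·136 = 65552, objective marker 302·196 = 59192, crosshair 390·305 = 118950, health bar 506·389 = 196834. Total weight = 476564.
Σw·y = 36036·307 + 65552·524 + 59192·299 + 118950·544 + 196834·252 = 177421676, so ȳ = 177421676/476564 ≈ 372.29.
Difference: 372.29 − 345 ≈ 27.29.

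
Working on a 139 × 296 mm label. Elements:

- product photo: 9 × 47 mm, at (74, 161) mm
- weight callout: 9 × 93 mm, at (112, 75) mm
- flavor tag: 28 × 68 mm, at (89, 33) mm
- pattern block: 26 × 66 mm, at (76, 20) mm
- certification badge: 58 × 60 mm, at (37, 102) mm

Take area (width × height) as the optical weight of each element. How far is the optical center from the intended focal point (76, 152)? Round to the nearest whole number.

Areas: product photo 9·47 = 423, weight callout 9·93 = 837, flavor tag 28·68 = 1904, pattern block 26·66 = 1716, certification badge 58·60 = 3480. Total weight = 8360.
Σw·x = 423·74 + 837·112 + 1904·89 + 1716·76 + 3480·37 = 553678, so x̄ = 553678/8360 ≈ 66.23.
Σw·y = 423·161 + 837·75 + 1904·33 + 1716·20 + 3480·102 = 582990, so ȳ = 582990/8360 ≈ 69.74.
Offset from (76, 152): Δx ≈ -9.77, Δy ≈ -82.26; distance = √(Δx² + Δy²) ≈ 82.84.

≈ 83 mm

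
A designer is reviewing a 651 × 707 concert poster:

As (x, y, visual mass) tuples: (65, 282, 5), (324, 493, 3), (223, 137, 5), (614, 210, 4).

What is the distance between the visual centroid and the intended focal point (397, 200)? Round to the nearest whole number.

≈ 126

Total weight = 5 + 3 + 5 + 4 = 17.
x: (5·65 + 3·324 + 5·223 + 4·614) / 17 = 4868 / 17 ≈ 286.35
y: (5·282 + 3·493 + 5·137 + 4·210) / 17 = 4414 / 17 ≈ 259.65
Relative to (397, 200): Δ = (-110.65, 59.65); |Δ| = √(-110.65² + 59.65²) ≈ 125.70.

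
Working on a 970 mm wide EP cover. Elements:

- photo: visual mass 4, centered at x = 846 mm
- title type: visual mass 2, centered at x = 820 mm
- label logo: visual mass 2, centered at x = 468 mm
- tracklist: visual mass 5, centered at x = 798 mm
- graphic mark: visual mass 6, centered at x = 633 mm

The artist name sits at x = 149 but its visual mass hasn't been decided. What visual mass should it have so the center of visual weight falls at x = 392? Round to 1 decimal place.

Existing Σw = 19 (4 + 2 + 2 + 5 + 6); existing moment 4·846 + 2·820 + 2·468 + 5·798 + 6·633 = 13748.
Balance at x = 392 requires (13748 + w·149) / (19 + w) = 392.
Solving: w = (392·19 − 13748) / (149 − 392) = -6300 / -243 ≈ 25.93.

w ≈ 25.9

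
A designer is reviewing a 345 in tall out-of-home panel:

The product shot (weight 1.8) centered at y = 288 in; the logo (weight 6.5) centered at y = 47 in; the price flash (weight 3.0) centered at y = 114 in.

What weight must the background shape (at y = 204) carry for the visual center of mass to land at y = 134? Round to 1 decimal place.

Known weights sum to 1.8 + 6.5 + 3.0 = 11.3; their moment is 1.8·288 + 6.5·47 + 3.0·114 = 1165.9.
For the centroid to hit 134: (1165.9 + w·204) / (11.3 + w) = 134.
Rearranging, w·(204 − 134) = 134·11.3 − 1165.9 = 348.3, so w ≈ 348.3/70 = 4.98.

w ≈ 5.0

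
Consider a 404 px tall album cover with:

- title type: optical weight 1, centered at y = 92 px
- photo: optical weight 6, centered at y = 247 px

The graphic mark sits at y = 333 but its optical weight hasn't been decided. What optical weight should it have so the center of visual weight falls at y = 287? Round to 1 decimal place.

w ≈ 9.5

Known weights sum to 1 + 6 = 7; their moment is 1·92 + 6·247 = 1574.
For the centroid to hit 287: (1574 + w·333) / (7 + w) = 287.
Rearranging, w·(333 − 287) = 287·7 − 1574 = 435, so w ≈ 435/46 = 9.46.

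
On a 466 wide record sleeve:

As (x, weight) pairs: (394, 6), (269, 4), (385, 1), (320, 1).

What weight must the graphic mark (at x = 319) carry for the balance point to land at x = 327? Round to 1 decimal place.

Fixed elements: Σw = 6 + 4 + 1 + 1 = 12, Σw·x = 6·394 + 4·269 + 1·385 + 1·320 = 4145.
Balance at x = 327 requires (4145 + w·319) / (12 + w) = 327.
So w = (327·12 − 4145)/(319 − 327) = -221/-8 ≈ 27.63.

w ≈ 27.6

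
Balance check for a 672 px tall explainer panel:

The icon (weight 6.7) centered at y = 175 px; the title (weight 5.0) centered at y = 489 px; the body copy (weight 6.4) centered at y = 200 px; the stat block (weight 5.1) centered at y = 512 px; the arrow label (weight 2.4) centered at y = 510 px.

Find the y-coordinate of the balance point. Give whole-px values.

y ≈ 341

Total weight = 6.7 + 5.0 + 6.4 + 5.1 + 2.4 = 25.6.
y: (6.7·175 + 5.0·489 + 6.4·200 + 5.1·512 + 2.4·510) / 25.6 = 8732.7 / 25.6 ≈ 341.12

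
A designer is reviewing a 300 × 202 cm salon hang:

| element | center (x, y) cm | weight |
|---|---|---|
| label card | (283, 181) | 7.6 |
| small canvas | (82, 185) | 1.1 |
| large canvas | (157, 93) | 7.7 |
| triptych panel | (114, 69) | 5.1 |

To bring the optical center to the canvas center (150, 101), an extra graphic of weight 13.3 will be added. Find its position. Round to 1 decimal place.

(89.4, 65.2)

New total weight: (7.6 + 1.1 + 7.7 + 5.1) + 13.3 = 34.8.
x: target moment 34.8×150 = 5220.0; current 7.6·283 + 1.1·82 + 7.7·157 + 5.1·114 = 4031.3; the extra graphic supplies 1188.7, so x = 1188.7/13.3 ≈ 89.38.
y: target moment 34.8×101 = 3514.8; current 7.6·181 + 1.1·185 + 7.7·93 + 5.1·69 = 2647.1; the extra graphic supplies 867.7, so y = 867.7/13.3 ≈ 65.24.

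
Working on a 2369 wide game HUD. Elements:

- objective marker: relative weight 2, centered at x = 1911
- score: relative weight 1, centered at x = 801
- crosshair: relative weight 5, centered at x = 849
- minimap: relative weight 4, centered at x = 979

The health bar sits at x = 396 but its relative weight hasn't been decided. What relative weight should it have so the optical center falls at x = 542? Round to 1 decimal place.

Fixed elements: Σw = 2 + 1 + 5 + 4 = 12, Σw·x = 2·1911 + 1·801 + 5·849 + 4·979 = 12784.
Balance at x = 542 requires (12784 + w·396) / (12 + w) = 542.
So w = (542·12 − 12784)/(396 − 542) = -6280/-146 ≈ 43.01.

w ≈ 43.0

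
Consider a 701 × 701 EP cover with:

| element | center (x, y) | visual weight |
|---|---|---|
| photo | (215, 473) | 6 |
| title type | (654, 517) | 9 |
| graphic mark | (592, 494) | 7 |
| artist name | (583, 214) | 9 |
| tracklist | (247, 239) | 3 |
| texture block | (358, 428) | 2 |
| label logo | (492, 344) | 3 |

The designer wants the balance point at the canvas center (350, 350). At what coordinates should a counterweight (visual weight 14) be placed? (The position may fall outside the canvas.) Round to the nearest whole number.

With the counterweight, Σw becomes 6 + 9 + 7 + 9 + 3 + 2 + 3 + 14 = 53.
Along x: (19500 + 14·x) / 53 = 350 (existing moment 6·215 + 9·654 + 7·592 + 9·583 + 3·247 + 2·358 + 3·492 = 19500) ⇒ x = (18550 − 19500) / 14 ≈ -67.86.
Along y: (15480 + 14·y) / 53 = 350 (existing moment 6·473 + 9·517 + 7·494 + 9·214 + 3·239 + 2·428 + 3·344 = 15480) ⇒ y = (18550 − 15480) / 14 ≈ 219.29.

(-68, 219)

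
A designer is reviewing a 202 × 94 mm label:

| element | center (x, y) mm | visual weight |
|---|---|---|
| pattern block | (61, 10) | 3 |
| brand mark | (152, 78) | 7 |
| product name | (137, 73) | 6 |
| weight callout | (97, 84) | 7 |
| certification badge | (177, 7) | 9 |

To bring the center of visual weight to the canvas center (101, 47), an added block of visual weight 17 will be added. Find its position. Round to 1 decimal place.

With the added block, Σw becomes 3 + 7 + 6 + 7 + 9 + 17 = 49.
x: need Σw·x = 49·101 = 4949. Existing = 3·61 + 7·152 + 6·137 + 7·97 + 9·177 = 4341. Remainder 608 / 17 ≈ 35.76.
y: need Σw·y = 49·47 = 2303. Existing = 3·10 + 7·78 + 6·73 + 7·84 + 9·7 = 1665. Remainder 638 / 17 ≈ 37.53.

(35.8, 37.5)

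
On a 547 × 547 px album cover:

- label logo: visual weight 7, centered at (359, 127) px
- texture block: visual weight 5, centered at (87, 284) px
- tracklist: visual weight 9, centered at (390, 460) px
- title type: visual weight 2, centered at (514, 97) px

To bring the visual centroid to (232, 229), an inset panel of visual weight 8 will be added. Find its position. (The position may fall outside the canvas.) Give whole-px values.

New total weight: (7 + 5 + 9 + 2) + 8 = 31.
Along x: (7486 + 8·x) / 31 = 232 (existing moment 7·359 + 5·87 + 9·390 + 2·514 = 7486) ⇒ x = (7192 − 7486) / 8 ≈ -36.75.
Along y: (6643 + 8·y) / 31 = 229 (existing moment 7·127 + 5·284 + 9·460 + 2·97 = 6643) ⇒ y = (7099 − 6643) / 8 ≈ 57.00.

(-37, 57)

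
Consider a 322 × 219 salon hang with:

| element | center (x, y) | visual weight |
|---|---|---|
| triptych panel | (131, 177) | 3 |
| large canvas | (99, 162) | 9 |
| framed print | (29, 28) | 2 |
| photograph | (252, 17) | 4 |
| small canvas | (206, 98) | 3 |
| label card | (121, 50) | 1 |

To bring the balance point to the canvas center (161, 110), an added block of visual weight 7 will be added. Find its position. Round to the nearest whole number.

New total weight: (3 + 9 + 2 + 4 + 3 + 1) + 7 = 29.
x: need Σw·x = 29·161 = 4669. Existing = 3·131 + 9·99 + 2·29 + 4·252 + 3·206 + 1·121 = 3089. Remainder 1580 / 7 ≈ 225.71.
y: need Σw·y = 29·110 = 3190. Existing = 3·177 + 9·162 + 2·28 + 4·17 + 3·98 + 1·50 = 2457. Remainder 733 / 7 ≈ 104.71.

(226, 105)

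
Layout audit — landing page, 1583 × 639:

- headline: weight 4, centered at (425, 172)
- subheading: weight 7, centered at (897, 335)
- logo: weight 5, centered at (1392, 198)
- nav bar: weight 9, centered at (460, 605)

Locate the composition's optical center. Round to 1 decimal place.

Total weight = 4 + 7 + 5 + 9 = 25.
x-moment: 4·425 + 7·897 + 5·1392 + 9·460 = 19079; centroid 19079/25 ≈ 763.16.
y-moment: 4·172 + 7·335 + 5·198 + 9·605 = 9468; centroid 9468/25 ≈ 378.72.

(763.2, 378.7)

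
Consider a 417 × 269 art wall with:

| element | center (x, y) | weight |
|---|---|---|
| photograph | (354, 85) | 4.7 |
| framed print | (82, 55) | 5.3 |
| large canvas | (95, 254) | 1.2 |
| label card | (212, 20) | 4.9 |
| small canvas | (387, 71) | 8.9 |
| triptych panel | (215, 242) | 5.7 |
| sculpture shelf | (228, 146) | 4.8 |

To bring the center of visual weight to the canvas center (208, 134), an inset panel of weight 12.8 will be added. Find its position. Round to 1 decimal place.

(80.5, 208.3)

New total weight: (4.7 + 5.3 + 1.2 + 4.9 + 8.9 + 5.7 + 4.8) + 12.8 = 48.3.
x: need Σw·x = 48.3·208 = 10046.4. Existing = 4.7·354 + 5.3·82 + 1.2·95 + 4.9·212 + 8.9·387 + 5.7·215 + 4.8·228 = 9015.4. Remainder 1031.0 / 12.8 ≈ 80.55.
y: need Σw·y = 48.3·134 = 6472.2. Existing = 4.7·85 + 5.3·55 + 1.2·254 + 4.9·20 + 8.9·71 + 5.7·242 + 4.8·146 = 3805.9. Remainder 2666.3 / 12.8 ≈ 208.30.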